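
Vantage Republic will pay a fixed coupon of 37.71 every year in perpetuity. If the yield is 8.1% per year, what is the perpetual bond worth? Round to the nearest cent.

Level perpetuity: PV = C / r = 37.71 / 0.081 = 465.56

465.56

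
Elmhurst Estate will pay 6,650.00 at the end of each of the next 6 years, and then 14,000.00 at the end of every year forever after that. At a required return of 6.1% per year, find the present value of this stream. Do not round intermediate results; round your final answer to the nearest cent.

193479.14

PV of 6-year annuity: 6,650.00 × [1 − (1+0.061)^−6] / 0.061 = 32597.71782
Perpetuity value at year 6: 14,000.00 / 0.061 = 229508.19672
PV of perpetuity: 229508.19672 / (1+0.061)^6 = 160881.42237
Total PV = 32597.71782 + 160881.42237 = 193479.14019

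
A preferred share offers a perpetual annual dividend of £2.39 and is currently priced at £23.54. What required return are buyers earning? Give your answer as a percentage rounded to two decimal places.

P = C/r ⇒ r = C/P = £2.39/£23.54 = 0.101529

10.15%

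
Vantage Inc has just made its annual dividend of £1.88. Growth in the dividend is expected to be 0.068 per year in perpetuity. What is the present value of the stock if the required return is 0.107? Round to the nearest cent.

D₁ = D₀ × (1 + g) = £1.88 × 1.068 = £2.0078
Growing perpetuity: P = D₁ / (r − g) = £2.0078 / (0.107 − 0.068) = £51.48

£51.48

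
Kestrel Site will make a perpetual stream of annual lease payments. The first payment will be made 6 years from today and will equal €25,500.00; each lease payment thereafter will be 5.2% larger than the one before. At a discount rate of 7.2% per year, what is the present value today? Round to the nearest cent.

Value at end of year 5: C₁ / (r − g) = €25,500.00 / (0.072 − 0.052) = €1,275,000.0000
Discount to today: PV = €1,275,000.0000 / (1 + 0.072)^5 = €1,275,000.0000 / 1.415709 = €900,608.95

€900608.95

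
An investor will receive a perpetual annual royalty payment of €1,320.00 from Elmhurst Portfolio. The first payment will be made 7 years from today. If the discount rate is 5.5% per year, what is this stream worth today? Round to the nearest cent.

€17405.90

Value at end of year 6: C / r = €1,320.00 / 0.055 = €24,000.0000
Discount to today: PV = €24,000.0000 / (1 + 0.055)^6 = €24,000.0000 / 1.378843 = €17,405.90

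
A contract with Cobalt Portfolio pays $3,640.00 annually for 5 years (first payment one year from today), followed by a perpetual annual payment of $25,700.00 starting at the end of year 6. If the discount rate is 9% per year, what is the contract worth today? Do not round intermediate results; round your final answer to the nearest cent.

$199749.85

PV of 5-year annuity: $3,640.00 × [1 − (1+0.09)^−5] / 0.09 = 14158.33060
Perpetuity value at year 5: $25,700.00 / 0.09 = 285555.55556
PV of perpetuity: 285555.55556 / (1+0.09)^5 = 185591.51809
Total PV = 14158.33060 + 185591.51809 = 199749.84869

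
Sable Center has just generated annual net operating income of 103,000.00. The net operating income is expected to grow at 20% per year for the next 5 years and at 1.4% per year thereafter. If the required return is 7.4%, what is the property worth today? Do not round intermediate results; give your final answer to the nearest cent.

D_1 = 123600.00000
D_2 = 148320.00000
D_3 = 177984.00000
D_4 = 213580.80000
D_5 = 256296.96000
Terminal value at year 5: TV = D_5×(1+g_2)/(r−g_2) = 259885.11744/0.06 = 4331418.62400
P_0 = D_1/(1+r)^1 + D_2/(1+r)^2 + D_3/(1+r)^3 + D_4/(1+r)^4 + D_5/(1+r)^5 + TV/(1+r)^5
    = 115083.79888 + 128585.25015 + 143670.67056 + 160525.88889 + 179358.53507 + 3031159.24273 = 3758383.38628

3758383.39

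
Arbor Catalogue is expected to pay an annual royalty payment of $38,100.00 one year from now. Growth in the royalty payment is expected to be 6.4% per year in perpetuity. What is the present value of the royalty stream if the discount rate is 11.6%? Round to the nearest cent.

Growing perpetuity: P = D₁ / (r − g) = $38,100.0000 / (0.116 − 0.064) = $732,692.31

$732692.31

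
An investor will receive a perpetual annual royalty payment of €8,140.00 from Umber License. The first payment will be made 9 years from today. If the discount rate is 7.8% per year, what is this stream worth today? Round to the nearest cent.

€57224.20

Value at end of year 8: C / r = €8,140.00 / 0.078 = €104,358.9744
Discount to today: PV = €104,358.9744 / (1 + 0.078)^8 = €104,358.9744 / 1.823686 = €57,224.20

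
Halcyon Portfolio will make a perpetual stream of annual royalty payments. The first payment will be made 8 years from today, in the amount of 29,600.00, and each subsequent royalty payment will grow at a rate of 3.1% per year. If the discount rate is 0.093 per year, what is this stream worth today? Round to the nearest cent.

Value at end of year 7: C₁ / (r − g) = 29,600.00 / (0.093 − 0.031) = 477,419.3548
Discount to today: PV = 477,419.3548 / (1 + 0.093)^7 = 477,419.3548 / 1.863550 = 256,188.06

256188.06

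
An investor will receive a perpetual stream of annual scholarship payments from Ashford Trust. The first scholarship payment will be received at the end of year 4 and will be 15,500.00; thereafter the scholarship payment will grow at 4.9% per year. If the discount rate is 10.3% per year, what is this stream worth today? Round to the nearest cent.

213900.30

Value at end of year 3: C₁ / (r − g) = 15,500.00 / (0.103 − 0.049) = 287,037.0370
Discount to today: PV = 287,037.0370 / (1 + 0.103)^3 = 287,037.0370 / 1.341920 = 213,900.30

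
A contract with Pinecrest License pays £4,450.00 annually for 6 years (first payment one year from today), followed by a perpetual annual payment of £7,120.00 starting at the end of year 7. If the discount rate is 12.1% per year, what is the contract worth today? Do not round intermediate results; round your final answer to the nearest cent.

£47896.54

PV of 6-year annuity: £4,450.00 × [1 − (1+0.121)^−6] / 0.121 = 18244.06266
Perpetuity value at year 6: £7,120.00 / 0.121 = 58842.97521
PV of perpetuity: 58842.97521 / (1+0.121)^6 = 29652.47495
Total PV = 18244.06266 + 29652.47495 = 47896.53761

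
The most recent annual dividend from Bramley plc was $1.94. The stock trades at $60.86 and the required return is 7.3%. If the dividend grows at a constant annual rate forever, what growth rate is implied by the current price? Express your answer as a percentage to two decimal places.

3.99%

P = D₀(1+g)/(r−g) ⇒ P(r−g) = D₀(1+g) ⇒ g(P+D₀) = P·r − D₀
g = (P·r − D₀)/(P + D₀) = ($60.86×0.073 − $1.94) / ($60.86 + $1.94) = 0.039853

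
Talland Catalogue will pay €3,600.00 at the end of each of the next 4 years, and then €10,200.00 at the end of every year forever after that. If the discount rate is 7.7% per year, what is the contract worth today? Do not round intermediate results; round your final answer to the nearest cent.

€110460.72

PV of 4-year annuity: €3,600.00 × [1 − (1+0.077)^−4] / 0.077 = 12003.71456
Perpetuity value at year 4: €10,200.00 / 0.077 = 132467.53247
PV of perpetuity: 132467.53247 / (1+0.077)^4 = 98457.00788
Total PV = 12003.71456 + 98457.00788 = 110460.72244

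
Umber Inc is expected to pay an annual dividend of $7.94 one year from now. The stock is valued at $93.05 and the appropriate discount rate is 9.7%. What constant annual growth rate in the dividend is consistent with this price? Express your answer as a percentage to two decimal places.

P = D₁/(r−g) ⇒ g = r − D₁/P = 0.097 − $7.94/$93.05 = 0.011670

1.17%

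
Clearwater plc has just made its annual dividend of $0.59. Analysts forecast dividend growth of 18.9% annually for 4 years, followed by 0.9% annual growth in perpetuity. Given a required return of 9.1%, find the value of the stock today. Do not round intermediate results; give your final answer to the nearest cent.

D_1 = 0.70151
D_2 = 0.83410
D_3 = 0.99174
D_4 = 1.17918
Terminal value at year 4: TV = D_4×(1+g_2)/(r−g_2) = 1.18979/0.082 = 14.50964
P_0 = D_1/(1+r)^1 + D_2/(1+r)^2 + D_3/(1+r)^3 + D_4/(1+r)^4 + TV/(1+r)^4
    = 0.64300 + 0.70076 + 0.76370 + 0.83230 + 10.24136 = 13.18112

$13.18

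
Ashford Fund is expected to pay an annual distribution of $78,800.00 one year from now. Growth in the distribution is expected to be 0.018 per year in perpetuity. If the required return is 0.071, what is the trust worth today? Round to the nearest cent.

$1486792.45

Growing perpetuity: P = D₁ / (r − g) = $78,800.0000 / (0.071 − 0.018) = $1,486,792.45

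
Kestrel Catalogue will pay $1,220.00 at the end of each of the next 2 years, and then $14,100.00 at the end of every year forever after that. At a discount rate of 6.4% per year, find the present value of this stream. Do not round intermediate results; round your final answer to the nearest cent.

$196830.11

PV of 2-year annuity: $1,220.00 × [1 − (1+0.064)^−2] / 0.064 = 2224.26367
Perpetuity value at year 2: $14,100.00 / 0.064 = 220312.50000
PV of perpetuity: 220312.50000 / (1+0.064)^2 = 194605.84615
Total PV = 2224.26367 + 194605.84615 = 196830.10981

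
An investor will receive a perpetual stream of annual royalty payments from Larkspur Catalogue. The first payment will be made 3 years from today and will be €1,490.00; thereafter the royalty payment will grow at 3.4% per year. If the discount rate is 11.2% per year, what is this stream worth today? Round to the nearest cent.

€15448.35

Value at end of year 2: C₁ / (r − g) = €1,490.00 / (0.112 − 0.034) = €19,102.5641
Discount to today: PV = €19,102.5641 / (1 + 0.112)^2 = €19,102.5641 / 1.236544 = €15,448.35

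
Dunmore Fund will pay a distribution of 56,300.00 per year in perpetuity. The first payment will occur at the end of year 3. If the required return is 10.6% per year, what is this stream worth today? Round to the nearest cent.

434202.46

Value at end of year 2: C / r = 56,300.00 / 0.106 = 531,132.0755
Discount to today: PV = 531,132.0755 / (1 + 0.106)^2 = 531,132.0755 / 1.223236 = 434,202.46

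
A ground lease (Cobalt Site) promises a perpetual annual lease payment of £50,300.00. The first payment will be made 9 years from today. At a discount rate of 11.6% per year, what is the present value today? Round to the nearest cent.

£180217.28

Value at end of year 8: C / r = £50,300.00 / 0.116 = £433,620.6897
Discount to today: PV = £433,620.6897 / (1 + 0.116)^8 = £433,620.6897 / 2.406099 = £180,217.28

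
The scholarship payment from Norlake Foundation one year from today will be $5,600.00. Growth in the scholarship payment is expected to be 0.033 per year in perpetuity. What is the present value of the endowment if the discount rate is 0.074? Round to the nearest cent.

Growing perpetuity: P = D₁ / (r − g) = $5,600.0000 / (0.074 − 0.033) = $136,585.37

$136585.37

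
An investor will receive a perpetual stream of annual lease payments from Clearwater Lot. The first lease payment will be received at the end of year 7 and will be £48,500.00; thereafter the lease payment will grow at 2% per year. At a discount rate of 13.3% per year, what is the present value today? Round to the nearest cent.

£202900.84

Value at end of year 6: C₁ / (r − g) = £48,500.00 / (0.133 − 0.02) = £429,203.5398
Discount to today: PV = £429,203.5398 / (1 + 0.133)^6 = £429,203.5398 / 2.115336 = £202,900.84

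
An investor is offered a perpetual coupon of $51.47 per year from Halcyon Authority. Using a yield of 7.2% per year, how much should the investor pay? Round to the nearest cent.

$714.86

Level perpetuity: PV = C / r = $51.47 / 0.072 = $714.86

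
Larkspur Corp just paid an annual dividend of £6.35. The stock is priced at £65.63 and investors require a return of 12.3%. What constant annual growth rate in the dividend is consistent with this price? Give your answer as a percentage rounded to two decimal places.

P = D₀(1+g)/(r−g) ⇒ P(r−g) = D₀(1+g) ⇒ g(P+D₀) = P·r − D₀
g = (P·r − D₀)/(P + D₀) = (£65.63×0.123 − £6.35) / (£65.63 + £6.35) = 0.023930

2.39%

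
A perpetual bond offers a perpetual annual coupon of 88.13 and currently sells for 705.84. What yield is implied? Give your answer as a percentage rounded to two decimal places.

12.49%

P = C/r ⇒ r = C/P = 88.13/705.84 = 0.124858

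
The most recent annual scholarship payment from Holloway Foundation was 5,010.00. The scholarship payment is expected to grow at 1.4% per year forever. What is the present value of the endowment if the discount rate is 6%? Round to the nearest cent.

110437.83

D₁ = D₀ × (1 + g) = 5,010.00 × 1.014 = 5,080.1400
Growing perpetuity: P = D₁ / (r − g) = 5,080.1400 / (0.06 − 0.014) = 110,437.83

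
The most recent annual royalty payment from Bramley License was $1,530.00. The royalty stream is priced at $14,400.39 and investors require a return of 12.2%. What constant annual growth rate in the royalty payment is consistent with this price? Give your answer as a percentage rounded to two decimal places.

P = D₀(1+g)/(r−g) ⇒ P(r−g) = D₀(1+g) ⇒ g(P+D₀) = P·r − D₀
g = (P·r − D₀)/(P + D₀) = ($14,400.39×0.122 − $1,530.00) / ($14,400.39 + $1,530.00) = 0.014240

1.42%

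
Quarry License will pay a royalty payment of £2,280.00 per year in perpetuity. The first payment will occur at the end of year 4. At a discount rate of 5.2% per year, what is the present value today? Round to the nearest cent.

£37660.34

Value at end of year 3: C / r = £2,280.00 / 0.052 = £43,846.1538
Discount to today: PV = £43,846.1538 / (1 + 0.052)^3 = £43,846.1538 / 1.164253 = £37,660.34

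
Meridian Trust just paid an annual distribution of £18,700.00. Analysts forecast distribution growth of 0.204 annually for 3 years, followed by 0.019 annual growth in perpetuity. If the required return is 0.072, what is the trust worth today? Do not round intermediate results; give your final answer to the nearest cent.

£580456.66

D_1 = 22514.80000
D_2 = 27107.81920
D_3 = 32637.81432
Terminal value at year 3: TV = D_3×(1+g_2)/(r−g_2) = 33257.93279/0.053 = 627508.16583
P_0 = D_1/(1+r)^1 + D_2/(1+r)^2 + D_3/(1+r)^3 + TV/(1+r)^3
    = 21002.61194 + 23588.75446 + 26493.33989 + 509371.95000 = 580456.65629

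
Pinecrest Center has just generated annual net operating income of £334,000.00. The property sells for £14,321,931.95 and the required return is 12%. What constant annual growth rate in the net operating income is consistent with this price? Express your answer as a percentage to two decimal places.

9.45%

P = D₀(1+g)/(r−g) ⇒ P(r−g) = D₀(1+g) ⇒ g(P+D₀) = P·r − D₀
g = (P·r − D₀)/(P + D₀) = (£14,321,931.95×0.12 − £334,000.00) / (£14,321,931.95 + £334,000.00) = 0.094476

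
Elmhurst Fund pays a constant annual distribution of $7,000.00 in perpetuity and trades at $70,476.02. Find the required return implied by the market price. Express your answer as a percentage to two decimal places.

P = C/r ⇒ r = C/P = $7,000.00/$70,476.02 = 0.099325

9.93%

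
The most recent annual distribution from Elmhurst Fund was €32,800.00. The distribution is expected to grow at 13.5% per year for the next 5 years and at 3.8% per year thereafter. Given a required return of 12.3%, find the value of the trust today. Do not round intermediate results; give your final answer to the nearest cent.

€591741.50

D_1 = 37228.00000
D_2 = 42253.78000
D_3 = 47958.04030
D_4 = 54432.37574
D_5 = 61780.74647
Terminal value at year 5: TV = D_5×(1+g_2)/(r−g_2) = 64128.41483/0.085 = 754451.93919
P_0 = D_1/(1+r)^1 + D_2/(1+r)^2 + D_3/(1+r)^3 + D_4/(1+r)^4 + D_5/(1+r)^5 + TV/(1+r)^5
    = 33150.48976 + 33504.72473 + 33862.74495 + 34224.59084 + 34590.30330 + 422408.64498 = 591741.49855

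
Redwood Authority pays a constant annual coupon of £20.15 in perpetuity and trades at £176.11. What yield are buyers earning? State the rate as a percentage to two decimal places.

11.44%

P = C/r ⇒ r = C/P = £20.15/£176.11 = 0.114417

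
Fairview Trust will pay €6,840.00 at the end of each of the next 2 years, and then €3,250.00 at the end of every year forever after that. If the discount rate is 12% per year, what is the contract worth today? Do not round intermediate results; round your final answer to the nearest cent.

€33150.62

PV of 2-year annuity: €6,840.00 × [1 − (1+0.12)^−2] / 0.12 = 11559.94898
Perpetuity value at year 2: €3,250.00 / 0.12 = 27083.33333
PV of perpetuity: 27083.33333 / (1+0.12)^2 = 21590.66752
Total PV = 11559.94898 + 21590.66752 = 33150.61650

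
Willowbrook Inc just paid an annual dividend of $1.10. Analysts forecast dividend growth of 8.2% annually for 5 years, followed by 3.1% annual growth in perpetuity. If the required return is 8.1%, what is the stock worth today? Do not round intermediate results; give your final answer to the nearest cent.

$28.30

D_1 = 1.19020
D_2 = 1.28780
D_3 = 1.39340
D_4 = 1.50765
D_5 = 1.63128
Terminal value at year 5: TV = D_5×(1+g_2)/(r−g_2) = 1.68185/0.05 = 33.63703
P_0 = D_1/(1+r)^1 + D_2/(1+r)^2 + D_3/(1+r)^3 + D_4/(1+r)^4 + D_5/(1+r)^5 + TV/(1+r)^5
    = 1.10102 + 1.10204 + 1.10306 + 1.10408 + 1.10510 + 22.78711 = 28.30239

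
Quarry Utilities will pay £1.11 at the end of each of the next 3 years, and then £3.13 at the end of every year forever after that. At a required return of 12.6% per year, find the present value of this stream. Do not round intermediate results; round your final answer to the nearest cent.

PV of 3-year annuity: £1.11 × [1 − (1+0.126)^−3] / 0.126 = 2.63878
Perpetuity value at year 3: £3.13 / 0.126 = 24.84127
PV of perpetuity: 24.84127 / (1+0.126)^3 = 17.40038
Total PV = 2.63878 + 17.40038 = 20.03916

£20.04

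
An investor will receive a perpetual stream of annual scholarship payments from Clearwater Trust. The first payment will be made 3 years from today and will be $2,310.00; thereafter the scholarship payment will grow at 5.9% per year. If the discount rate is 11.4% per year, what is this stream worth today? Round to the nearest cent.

$33843.78

Value at end of year 2: C₁ / (r − g) = $2,310.00 / (0.114 − 0.059) = $42,000.0000
Discount to today: PV = $42,000.0000 / (1 + 0.114)^2 = $42,000.0000 / 1.240996 = $33,843.78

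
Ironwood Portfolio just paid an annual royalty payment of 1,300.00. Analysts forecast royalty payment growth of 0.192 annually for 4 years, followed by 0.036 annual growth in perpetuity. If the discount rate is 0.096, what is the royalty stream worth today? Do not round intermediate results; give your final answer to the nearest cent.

37849.02

D_1 = 1549.60000
D_2 = 1847.12320
D_3 = 2201.77085
D_4 = 2624.51086
Terminal value at year 4: TV = D_4×(1+g_2)/(r−g_2) = 2718.99325/0.06 = 45316.55416
P_0 = D_1/(1+r)^1 + D_2/(1+r)^2 + D_3/(1+r)^3 + D_4/(1+r)^4 + TV/(1+r)^4
    = 1413.86861 + 1537.71112 + 1672.40114 + 1818.88884 + 31406.14723 = 37849.01695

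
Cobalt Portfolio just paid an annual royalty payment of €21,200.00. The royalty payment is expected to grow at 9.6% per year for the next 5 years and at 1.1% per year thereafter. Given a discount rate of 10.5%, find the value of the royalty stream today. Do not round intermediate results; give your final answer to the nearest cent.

D_1 = 23235.20000
D_2 = 25465.77920
D_3 = 27910.49400
D_4 = 30589.90143
D_5 = 33526.53196
Terminal value at year 5: TV = D_5×(1+g_2)/(r−g_2) = 33895.32382/0.094 = 360588.55124
P_0 = D_1/(1+r)^1 + D_2/(1+r)^2 + D_3/(1+r)^3 + D_4/(1+r)^4 + D_5/(1+r)^5 + TV/(1+r)^5
    = 21027.33032 + 20856.06699 + 20686.19857 + 20517.71370 + 20350.60110 + 218877.20969 = 322315.12037

€322315.12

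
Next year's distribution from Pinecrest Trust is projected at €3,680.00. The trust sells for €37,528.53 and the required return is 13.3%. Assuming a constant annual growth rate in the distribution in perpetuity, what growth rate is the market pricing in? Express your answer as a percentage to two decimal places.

P = D₁/(r−g) ⇒ g = r − D₁/P = 0.133 − €3,680.00/€37,528.53 = 0.034941

3.49%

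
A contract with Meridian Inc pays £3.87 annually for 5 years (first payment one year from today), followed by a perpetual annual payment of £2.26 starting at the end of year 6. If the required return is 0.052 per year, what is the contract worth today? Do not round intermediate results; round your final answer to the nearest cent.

£50.39

PV of 5-year annuity: £3.87 × [1 − (1+0.052)^−5] / 0.052 = 16.66285
Perpetuity value at year 5: £2.26 / 0.052 = 43.46154
PV of perpetuity: 43.46154 / (1+0.052)^5 = 33.73078
Total PV = 16.66285 + 33.73078 = 50.39363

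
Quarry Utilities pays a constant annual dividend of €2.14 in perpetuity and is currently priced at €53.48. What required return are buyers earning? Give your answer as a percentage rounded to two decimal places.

4.00%

P = C/r ⇒ r = C/P = €2.14/€53.48 = 0.040015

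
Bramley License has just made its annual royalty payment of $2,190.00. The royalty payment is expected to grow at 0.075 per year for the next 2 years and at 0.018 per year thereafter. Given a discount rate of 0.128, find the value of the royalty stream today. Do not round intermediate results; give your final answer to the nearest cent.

$22483.77

D_1 = 2354.25000
D_2 = 2530.81875
Terminal value at year 2: TV = D_2×(1+g_2)/(r−g_2) = 2576.37349/0.11 = 23421.57716
P_0 = D_1/(1+r)^1 + D_2/(1+r)^2 + TV/(1+r)^2
    = 2087.10106 + 1989.03692 + 18407.63257 = 22483.77055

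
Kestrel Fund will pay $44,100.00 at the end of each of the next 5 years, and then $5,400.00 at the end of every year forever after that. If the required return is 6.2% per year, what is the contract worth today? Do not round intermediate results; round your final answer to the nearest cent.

PV of 5-year annuity: $44,100.00 × [1 − (1+0.062)^−5] / 0.062 = 184758.87342
Perpetuity value at year 5: $5,400.00 / 0.062 = 87096.77419
PV of perpetuity: 87096.77419 / (1+0.062)^5 = 64473.23867
Total PV = 184758.87342 + 64473.23867 = 249232.11209

$249232.11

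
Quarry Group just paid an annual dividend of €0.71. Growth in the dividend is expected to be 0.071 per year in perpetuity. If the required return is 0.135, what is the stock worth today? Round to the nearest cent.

D₁ = D₀ × (1 + g) = €0.71 × 1.071 = €0.7604
Growing perpetuity: P = D₁ / (r − g) = €0.7604 / (0.135 − 0.071) = €11.88

€11.88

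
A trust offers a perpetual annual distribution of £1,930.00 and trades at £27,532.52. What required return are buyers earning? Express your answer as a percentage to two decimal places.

7.01%

P = C/r ⇒ r = C/P = £1,930.00/£27,532.52 = 0.070099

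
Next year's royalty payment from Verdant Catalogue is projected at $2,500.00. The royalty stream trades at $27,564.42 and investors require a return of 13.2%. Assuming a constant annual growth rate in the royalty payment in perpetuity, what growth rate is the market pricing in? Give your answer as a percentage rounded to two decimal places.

P = D₁/(r−g) ⇒ g = r − D₁/P = 0.132 − $2,500.00/$27,564.42 = 0.041303

4.13%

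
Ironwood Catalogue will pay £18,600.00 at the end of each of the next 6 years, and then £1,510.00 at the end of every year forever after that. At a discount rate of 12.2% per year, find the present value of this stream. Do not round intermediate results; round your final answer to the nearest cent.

£82244.79

PV of 6-year annuity: £18,600.00 × [1 − (1+0.122)^−6] / 0.122 = 76040.96276
Perpetuity value at year 6: £1,510.00 / 0.122 = 12377.04918
PV of perpetuity: 12377.04918 / (1+0.122)^6 = 6203.83124
Total PV = 76040.96276 + 6203.83124 = 82244.79400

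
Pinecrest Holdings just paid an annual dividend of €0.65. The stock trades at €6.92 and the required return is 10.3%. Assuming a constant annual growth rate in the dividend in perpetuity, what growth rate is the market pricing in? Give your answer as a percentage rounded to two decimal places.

P = D₀(1+g)/(r−g) ⇒ P(r−g) = D₀(1+g) ⇒ g(P+D₀) = P·r − D₀
g = (P·r − D₀)/(P + D₀) = (€6.92×0.103 − €0.65) / (€6.92 + €0.65) = 0.008291

0.83%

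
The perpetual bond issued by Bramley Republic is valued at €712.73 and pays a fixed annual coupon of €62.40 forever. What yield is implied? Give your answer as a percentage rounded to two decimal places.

8.76%

P = C/r ⇒ r = C/P = €62.40/€712.73 = 0.087551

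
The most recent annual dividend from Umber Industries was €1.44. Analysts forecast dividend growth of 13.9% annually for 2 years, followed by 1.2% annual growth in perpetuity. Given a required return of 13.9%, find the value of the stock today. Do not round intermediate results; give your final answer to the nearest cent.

D_1 = 1.64016
D_2 = 1.86814
Terminal value at year 2: TV = D_2×(1+g_2)/(r−g_2) = 1.89056/0.127 = 14.88630
P_0 = D_1/(1+r)^1 + D_2/(1+r)^2 + TV/(1+r)^2
    = 1.44000 + 1.44000 + 11.47465 = 14.35465

€14.35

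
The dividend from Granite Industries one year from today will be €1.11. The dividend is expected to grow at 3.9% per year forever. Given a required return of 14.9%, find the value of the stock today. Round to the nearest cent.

Growing perpetuity: P = D₁ / (r − g) = €1.1100 / (0.149 − 0.039) = €10.09

€10.09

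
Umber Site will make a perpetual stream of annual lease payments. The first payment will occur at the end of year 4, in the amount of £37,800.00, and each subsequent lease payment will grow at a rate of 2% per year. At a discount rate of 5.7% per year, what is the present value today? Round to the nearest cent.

£865097.61

Value at end of year 3: C₁ / (r − g) = £37,800.00 / (0.057 − 0.02) = £1,021,621.6216
Discount to today: PV = £1,021,621.6216 / (1 + 0.057)^3 = £1,021,621.6216 / 1.180932 = £865,097.61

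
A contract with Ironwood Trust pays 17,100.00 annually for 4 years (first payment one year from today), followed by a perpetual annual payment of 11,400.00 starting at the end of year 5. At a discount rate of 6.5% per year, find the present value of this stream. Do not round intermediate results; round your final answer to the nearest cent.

194911.67

PV of 4-year annuity: 17,100.00 × [1 − (1+0.065)^−4] / 0.065 = 58581.15609
Perpetuity value at year 4: 11,400.00 / 0.065 = 175384.61538
PV of perpetuity: 175384.61538 / (1+0.065)^4 = 136330.51133
Total PV = 58581.15609 + 136330.51133 = 194911.66741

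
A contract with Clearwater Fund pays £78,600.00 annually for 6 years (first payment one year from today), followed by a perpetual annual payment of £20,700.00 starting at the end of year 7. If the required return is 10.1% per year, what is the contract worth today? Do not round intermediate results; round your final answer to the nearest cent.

£456382.82

PV of 6-year annuity: £78,600.00 × [1 − (1+0.101)^−6] / 0.101 = 341322.63675
Perpetuity value at year 6: £20,700.00 / 0.101 = 204950.49505
PV of perpetuity: 204950.49505 / (1+0.101)^6 = 115060.18232
Total PV = 341322.63675 + 115060.18232 = 456382.81907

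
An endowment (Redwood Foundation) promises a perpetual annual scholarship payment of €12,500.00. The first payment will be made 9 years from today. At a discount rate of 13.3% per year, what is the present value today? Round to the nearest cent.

Value at end of year 8: C / r = €12,500.00 / 0.133 = €93,984.9624
Discount to today: PV = €93,984.9624 / (1 + 0.133)^8 = €93,984.9624 / 2.715434 = €34,611.39

€34611.39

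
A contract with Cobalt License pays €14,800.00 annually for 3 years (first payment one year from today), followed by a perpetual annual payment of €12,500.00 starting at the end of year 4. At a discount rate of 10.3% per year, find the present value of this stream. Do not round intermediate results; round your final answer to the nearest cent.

PV of 3-year annuity: €14,800.00 × [1 − (1+0.103)^−3] / 0.103 = 36611.88685
Perpetuity value at year 3: €12,500.00 / 0.103 = 121359.22330
PV of perpetuity: 121359.22330 / (1+0.103)^3 = 90437.02157
Total PV = 36611.88685 + 90437.02157 = 127048.90842

€127048.91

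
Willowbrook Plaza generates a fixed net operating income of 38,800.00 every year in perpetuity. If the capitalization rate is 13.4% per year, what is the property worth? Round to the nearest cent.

Level perpetuity: PV = C / r = 38,800.00 / 0.134 = 289,552.24

289552.24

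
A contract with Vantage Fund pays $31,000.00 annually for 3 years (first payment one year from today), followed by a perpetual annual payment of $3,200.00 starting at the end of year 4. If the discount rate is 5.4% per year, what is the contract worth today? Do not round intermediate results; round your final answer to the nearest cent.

PV of 3-year annuity: $31,000.00 × [1 − (1+0.054)^−3] / 0.054 = 83791.90209
Perpetuity value at year 3: $3,200.00 / 0.054 = 59259.25926
PV of perpetuity: 59259.25926 / (1+0.054)^3 = 50609.77259
Total PV = 83791.90209 + 50609.77259 = 134401.67468

$134401.67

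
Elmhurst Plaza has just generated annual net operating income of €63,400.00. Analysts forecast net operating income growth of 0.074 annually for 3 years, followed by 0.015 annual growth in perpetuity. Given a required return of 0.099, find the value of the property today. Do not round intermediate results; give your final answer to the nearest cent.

€896660.27

D_1 = 68091.60000
D_2 = 73130.37840
D_3 = 78542.02640
Terminal value at year 3: TV = D_3×(1+g_2)/(r−g_2) = 79720.15680/0.084 = 949049.48569
P_0 = D_1/(1+r)^1 + D_2/(1+r)^2 + D_3/(1+r)^3 + TV/(1+r)^3
    = 61957.77980 + 60548.36716 + 59171.01577 + 714983.10716 = 896660.26989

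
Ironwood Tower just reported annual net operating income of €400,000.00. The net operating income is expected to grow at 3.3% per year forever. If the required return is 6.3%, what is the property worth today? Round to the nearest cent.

€13773333.33

D₁ = D₀ × (1 + g) = €400,000.00 × 1.033 = €413,200.0000
Growing perpetuity: P = D₁ / (r − g) = €413,200.0000 / (0.063 − 0.033) = €13,773,333.33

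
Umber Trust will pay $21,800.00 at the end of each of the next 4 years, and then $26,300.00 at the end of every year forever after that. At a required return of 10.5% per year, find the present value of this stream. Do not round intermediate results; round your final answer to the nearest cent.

$236364.83

PV of 4-year annuity: $21,800.00 × [1 − (1+0.105)^−4] / 0.105 = 68361.71175
Perpetuity value at year 4: $26,300.00 / 0.105 = 250476.19048
PV of perpetuity: 250476.19048 / (1+0.105)^4 = 168003.11621
Total PV = 68361.71175 + 168003.11621 = 236364.82796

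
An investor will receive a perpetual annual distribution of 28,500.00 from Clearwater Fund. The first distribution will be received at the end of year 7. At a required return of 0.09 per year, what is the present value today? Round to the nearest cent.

188817.99

Value at end of year 6: C / r = 28,500.00 / 0.09 = 316,666.6667
Discount to today: PV = 316,666.6667 / (1 + 0.09)^6 = 316,666.6667 / 1.677100 = 188,817.99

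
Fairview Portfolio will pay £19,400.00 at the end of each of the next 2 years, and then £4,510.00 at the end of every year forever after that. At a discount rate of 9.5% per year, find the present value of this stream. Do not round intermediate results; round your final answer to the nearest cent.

PV of 2-year annuity: £19,400.00 × [1 − (1+0.095)^−2] / 0.095 = 33896.70774
Perpetuity value at year 2: £4,510.00 / 0.095 = 47473.68421
PV of perpetuity: 47473.68421 / (1+0.095)^2 = 39593.57329
Total PV = 33896.70774 + 39593.57329 = 73490.28103

£73490.28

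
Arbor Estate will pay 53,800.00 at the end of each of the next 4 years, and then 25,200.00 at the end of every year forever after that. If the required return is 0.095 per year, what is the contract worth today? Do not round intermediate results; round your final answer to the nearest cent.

356911.32

PV of 4-year annuity: 53,800.00 × [1 − (1+0.095)^−4] / 0.095 = 172401.08432
Perpetuity value at year 4: 25,200.00 / 0.095 = 265263.15789
PV of perpetuity: 265263.15789 / (1+0.095)^4 = 184510.23364
Total PV = 172401.08432 + 184510.23364 = 356911.31796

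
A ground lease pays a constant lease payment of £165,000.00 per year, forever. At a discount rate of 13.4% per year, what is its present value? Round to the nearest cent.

Level perpetuity: PV = C / r = £165,000.00 / 0.134 = £1,231,343.28

£1231343.28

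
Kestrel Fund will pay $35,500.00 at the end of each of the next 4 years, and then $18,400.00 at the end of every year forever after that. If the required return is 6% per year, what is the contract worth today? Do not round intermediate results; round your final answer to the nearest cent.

PV of 4-year annuity: $35,500.00 × [1 − (1+0.06)^−4] / 0.06 = 123011.24925
Perpetuity value at year 4: $18,400.00 / 0.06 = 306666.66667
PV of perpetuity: 306666.66667 / (1+0.06)^4 = 242908.72339
Total PV = 123011.24925 + 242908.72339 = 365919.97264

$365919.97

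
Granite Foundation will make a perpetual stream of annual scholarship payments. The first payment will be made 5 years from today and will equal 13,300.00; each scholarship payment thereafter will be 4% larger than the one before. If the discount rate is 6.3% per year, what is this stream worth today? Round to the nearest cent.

452887.93

Value at end of year 4: C₁ / (r − g) = 13,300.00 / (0.063 − 0.04) = 578,260.8696
Discount to today: PV = 578,260.8696 / (1 + 0.063)^4 = 578,260.8696 / 1.276830 = 452,887.93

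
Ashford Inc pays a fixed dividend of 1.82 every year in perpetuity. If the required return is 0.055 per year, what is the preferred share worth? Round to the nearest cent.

Level perpetuity: PV = C / r = 1.82 / 0.055 = 33.09

33.09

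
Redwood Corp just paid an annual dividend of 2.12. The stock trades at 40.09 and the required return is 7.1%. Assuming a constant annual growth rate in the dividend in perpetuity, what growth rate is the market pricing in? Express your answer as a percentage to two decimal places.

1.72%

P = D₀(1+g)/(r−g) ⇒ P(r−g) = D₀(1+g) ⇒ g(P+D₀) = P·r − D₀
g = (P·r − D₀)/(P + D₀) = (40.09×0.071 − 2.12) / (40.09 + 2.12) = 0.017209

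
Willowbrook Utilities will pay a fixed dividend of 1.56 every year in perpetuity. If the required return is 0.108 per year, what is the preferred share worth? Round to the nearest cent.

14.44

Level perpetuity: PV = C / r = 1.56 / 0.108 = 14.44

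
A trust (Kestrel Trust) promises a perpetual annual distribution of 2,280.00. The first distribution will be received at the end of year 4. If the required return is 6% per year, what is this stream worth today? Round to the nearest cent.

Value at end of year 3: C / r = 2,280.00 / 0.06 = 38,000.0000
Discount to today: PV = 38,000.0000 / (1 + 0.06)^3 = 38,000.0000 / 1.191016 = 31,905.53

31905.53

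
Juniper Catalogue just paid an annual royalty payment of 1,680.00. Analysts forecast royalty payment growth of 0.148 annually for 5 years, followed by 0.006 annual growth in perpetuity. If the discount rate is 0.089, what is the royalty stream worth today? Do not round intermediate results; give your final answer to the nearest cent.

36377.37

D_1 = 1928.64000
D_2 = 2214.07872
D_3 = 2541.76237
D_4 = 2917.94320
D_5 = 3349.79880
Terminal value at year 5: TV = D_5×(1+g_2)/(r−g_2) = 3369.89759/0.083 = 40601.17576
P_0 = D_1/(1+r)^1 + D_2/(1+r)^2 + D_3/(1+r)^3 + D_4/(1+r)^4 + D_5/(1+r)^5 + TV/(1+r)^5
    = 1771.01928 + 1866.96982 + 1968.11879 + 2074.74781 + 2187.15380 + 26509.35809 = 36377.36759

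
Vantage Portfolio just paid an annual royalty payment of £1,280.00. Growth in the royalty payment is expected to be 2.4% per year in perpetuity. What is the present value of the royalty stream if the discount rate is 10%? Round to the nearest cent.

D₁ = D₀ × (1 + g) = £1,280.00 × 1.024 = £1,310.7200
Growing perpetuity: P = D₁ / (r − g) = £1,310.7200 / (0.1 − 0.024) = £17,246.32

£17246.32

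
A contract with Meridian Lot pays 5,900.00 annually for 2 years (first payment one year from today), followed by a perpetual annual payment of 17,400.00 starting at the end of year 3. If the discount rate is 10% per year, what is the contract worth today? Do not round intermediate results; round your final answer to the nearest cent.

PV of 2-year annuity: 5,900.00 × [1 − (1+0.1)^−2] / 0.1 = 10239.66942
Perpetuity value at year 2: 17,400.00 / 0.1 = 174000.00000
PV of perpetuity: 174000.00000 / (1+0.1)^2 = 143801.65289
Total PV = 10239.66942 + 143801.65289 = 154041.32231

154041.32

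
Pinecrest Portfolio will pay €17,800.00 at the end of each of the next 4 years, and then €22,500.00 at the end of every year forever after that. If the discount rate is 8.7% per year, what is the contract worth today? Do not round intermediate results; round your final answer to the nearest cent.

PV of 4-year annuity: €17,800.00 × [1 − (1+0.087)^−4] / 0.087 = 58048.79765
Perpetuity value at year 4: €22,500.00 / 0.087 = 258620.68966
PV of perpetuity: 258620.68966 / (1+0.087)^4 = 185244.40050
Total PV = 58048.79765 + 185244.40050 = 243293.19814

€243293.20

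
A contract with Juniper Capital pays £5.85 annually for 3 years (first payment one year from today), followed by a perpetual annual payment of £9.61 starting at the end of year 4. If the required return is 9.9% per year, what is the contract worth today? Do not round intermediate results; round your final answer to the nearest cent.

PV of 3-year annuity: £5.85 × [1 − (1+0.099)^−3] / 0.099 = 14.57373
Perpetuity value at year 3: £9.61 / 0.099 = 97.07071
PV of perpetuity: 97.07071 / (1+0.099)^3 = 73.12992
Total PV = 14.57373 + 73.12992 = 87.70366

£87.70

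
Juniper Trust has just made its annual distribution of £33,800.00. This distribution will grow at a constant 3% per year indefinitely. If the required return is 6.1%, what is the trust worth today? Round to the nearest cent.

£1123032.26

D₁ = D₀ × (1 + g) = £33,800.00 × 1.03 = £34,814.0000
Growing perpetuity: P = D₁ / (r − g) = £34,814.0000 / (0.061 − 0.03) = £1,123,032.26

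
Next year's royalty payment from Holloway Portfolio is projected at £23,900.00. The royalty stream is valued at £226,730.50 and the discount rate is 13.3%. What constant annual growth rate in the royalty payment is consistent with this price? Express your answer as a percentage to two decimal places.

2.76%

P = D₁/(r−g) ⇒ g = r − D₁/P = 0.133 − £23,900.00/£226,730.50 = 0.027589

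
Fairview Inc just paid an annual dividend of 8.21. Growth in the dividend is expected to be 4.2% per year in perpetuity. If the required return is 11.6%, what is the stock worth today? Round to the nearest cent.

115.61

D₁ = D₀ × (1 + g) = 8.21 × 1.042 = 8.5548
Growing perpetuity: P = D₁ / (r − g) = 8.5548 / (0.116 − 0.042) = 115.61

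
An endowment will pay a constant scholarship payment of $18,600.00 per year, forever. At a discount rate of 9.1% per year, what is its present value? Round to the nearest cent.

Level perpetuity: PV = C / r = $18,600.00 / 0.091 = $204,395.60

$204395.60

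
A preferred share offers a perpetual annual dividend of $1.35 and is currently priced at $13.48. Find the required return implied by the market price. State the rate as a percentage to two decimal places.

P = C/r ⇒ r = C/P = $1.35/$13.48 = 0.100148

10.01%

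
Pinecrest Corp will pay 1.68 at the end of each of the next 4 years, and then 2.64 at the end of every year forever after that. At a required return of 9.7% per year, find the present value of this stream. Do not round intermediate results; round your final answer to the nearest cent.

PV of 4-year annuity: 1.68 × [1 − (1+0.097)^−4] / 0.097 = 5.36014
Perpetuity value at year 4: 2.64 / 0.097 = 27.21649
PV of perpetuity: 27.21649 / (1+0.097)^4 = 18.79341
Total PV = 5.36014 + 18.79341 = 24.15356

24.15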